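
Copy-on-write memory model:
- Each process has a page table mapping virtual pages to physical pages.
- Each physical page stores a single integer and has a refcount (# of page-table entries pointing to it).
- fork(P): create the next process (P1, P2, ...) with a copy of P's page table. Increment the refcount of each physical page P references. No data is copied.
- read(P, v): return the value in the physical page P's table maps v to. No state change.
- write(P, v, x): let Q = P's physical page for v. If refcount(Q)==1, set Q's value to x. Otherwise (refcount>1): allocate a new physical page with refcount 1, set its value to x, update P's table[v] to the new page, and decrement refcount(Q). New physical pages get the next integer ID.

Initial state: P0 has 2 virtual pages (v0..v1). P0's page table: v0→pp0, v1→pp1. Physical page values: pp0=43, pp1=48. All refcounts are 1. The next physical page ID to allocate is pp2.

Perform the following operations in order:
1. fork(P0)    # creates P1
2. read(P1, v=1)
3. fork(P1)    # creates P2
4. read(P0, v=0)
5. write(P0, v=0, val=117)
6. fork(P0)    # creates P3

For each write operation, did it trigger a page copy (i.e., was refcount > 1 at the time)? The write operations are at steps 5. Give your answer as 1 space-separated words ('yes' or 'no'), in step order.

Op 1: fork(P0) -> P1. 2 ppages; refcounts: pp0:2 pp1:2
Op 2: read(P1, v1) -> 48. No state change.
Op 3: fork(P1) -> P2. 2 ppages; refcounts: pp0:3 pp1:3
Op 4: read(P0, v0) -> 43. No state change.
Op 5: write(P0, v0, 117). refcount(pp0)=3>1 -> COPY to pp2. 3 ppages; refcounts: pp0:2 pp1:3 pp2:1
Op 6: fork(P0) -> P3. 3 ppages; refcounts: pp0:2 pp1:4 pp2:2

yes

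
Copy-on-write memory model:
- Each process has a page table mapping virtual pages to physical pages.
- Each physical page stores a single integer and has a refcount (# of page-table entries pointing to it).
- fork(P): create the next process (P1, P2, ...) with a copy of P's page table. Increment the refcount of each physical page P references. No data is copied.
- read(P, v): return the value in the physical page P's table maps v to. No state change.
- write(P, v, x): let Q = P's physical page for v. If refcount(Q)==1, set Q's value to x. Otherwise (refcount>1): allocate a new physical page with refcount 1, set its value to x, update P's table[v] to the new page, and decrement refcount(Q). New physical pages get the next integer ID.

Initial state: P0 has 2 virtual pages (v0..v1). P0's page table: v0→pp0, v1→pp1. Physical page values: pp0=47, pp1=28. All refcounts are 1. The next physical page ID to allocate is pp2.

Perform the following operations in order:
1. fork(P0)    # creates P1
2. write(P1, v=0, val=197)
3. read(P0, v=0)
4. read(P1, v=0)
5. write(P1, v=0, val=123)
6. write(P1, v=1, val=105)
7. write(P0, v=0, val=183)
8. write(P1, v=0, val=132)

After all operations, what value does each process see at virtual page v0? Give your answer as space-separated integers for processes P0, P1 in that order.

Answer: 183 132

Derivation:
Op 1: fork(P0) -> P1. 2 ppages; refcounts: pp0:2 pp1:2
Op 2: write(P1, v0, 197). refcount(pp0)=2>1 -> COPY to pp2. 3 ppages; refcounts: pp0:1 pp1:2 pp2:1
Op 3: read(P0, v0) -> 47. No state change.
Op 4: read(P1, v0) -> 197. No state change.
Op 5: write(P1, v0, 123). refcount(pp2)=1 -> write in place. 3 ppages; refcounts: pp0:1 pp1:2 pp2:1
Op 6: write(P1, v1, 105). refcount(pp1)=2>1 -> COPY to pp3. 4 ppages; refcounts: pp0:1 pp1:1 pp2:1 pp3:1
Op 7: write(P0, v0, 183). refcount(pp0)=1 -> write in place. 4 ppages; refcounts: pp0:1 pp1:1 pp2:1 pp3:1
Op 8: write(P1, v0, 132). refcount(pp2)=1 -> write in place. 4 ppages; refcounts: pp0:1 pp1:1 pp2:1 pp3:1
P0: v0 -> pp0 = 183
P1: v0 -> pp2 = 132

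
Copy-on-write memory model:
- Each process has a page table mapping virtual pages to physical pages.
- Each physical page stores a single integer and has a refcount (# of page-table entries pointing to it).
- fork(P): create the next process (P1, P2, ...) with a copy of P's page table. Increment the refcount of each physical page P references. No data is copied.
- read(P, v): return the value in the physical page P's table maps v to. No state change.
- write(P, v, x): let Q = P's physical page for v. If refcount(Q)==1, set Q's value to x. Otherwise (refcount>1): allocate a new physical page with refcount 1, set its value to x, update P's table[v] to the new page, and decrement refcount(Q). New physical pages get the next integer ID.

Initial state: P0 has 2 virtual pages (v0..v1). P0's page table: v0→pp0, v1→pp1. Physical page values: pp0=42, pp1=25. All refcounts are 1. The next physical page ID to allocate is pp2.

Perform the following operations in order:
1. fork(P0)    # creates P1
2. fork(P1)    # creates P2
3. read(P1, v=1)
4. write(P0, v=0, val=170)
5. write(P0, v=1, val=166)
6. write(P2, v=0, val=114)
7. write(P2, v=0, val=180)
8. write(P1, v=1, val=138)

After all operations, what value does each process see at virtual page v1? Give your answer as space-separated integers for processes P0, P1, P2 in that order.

Op 1: fork(P0) -> P1. 2 ppages; refcounts: pp0:2 pp1:2
Op 2: fork(P1) -> P2. 2 ppages; refcounts: pp0:3 pp1:3
Op 3: read(P1, v1) -> 25. No state change.
Op 4: write(P0, v0, 170). refcount(pp0)=3>1 -> COPY to pp2. 3 ppages; refcounts: pp0:2 pp1:3 pp2:1
Op 5: write(P0, v1, 166). refcount(pp1)=3>1 -> COPY to pp3. 4 ppages; refcounts: pp0:2 pp1:2 pp2:1 pp3:1
Op 6: write(P2, v0, 114). refcount(pp0)=2>1 -> COPY to pp4. 5 ppages; refcounts: pp0:1 pp1:2 pp2:1 pp3:1 pp4:1
Op 7: write(P2, v0, 180). refcount(pp4)=1 -> write in place. 5 ppages; refcounts: pp0:1 pp1:2 pp2:1 pp3:1 pp4:1
Op 8: write(P1, v1, 138). refcount(pp1)=2>1 -> COPY to pp5. 6 ppages; refcounts: pp0:1 pp1:1 pp2:1 pp3:1 pp4:1 pp5:1
P0: v1 -> pp3 = 166
P1: v1 -> pp5 = 138
P2: v1 -> pp1 = 25

Answer: 166 138 25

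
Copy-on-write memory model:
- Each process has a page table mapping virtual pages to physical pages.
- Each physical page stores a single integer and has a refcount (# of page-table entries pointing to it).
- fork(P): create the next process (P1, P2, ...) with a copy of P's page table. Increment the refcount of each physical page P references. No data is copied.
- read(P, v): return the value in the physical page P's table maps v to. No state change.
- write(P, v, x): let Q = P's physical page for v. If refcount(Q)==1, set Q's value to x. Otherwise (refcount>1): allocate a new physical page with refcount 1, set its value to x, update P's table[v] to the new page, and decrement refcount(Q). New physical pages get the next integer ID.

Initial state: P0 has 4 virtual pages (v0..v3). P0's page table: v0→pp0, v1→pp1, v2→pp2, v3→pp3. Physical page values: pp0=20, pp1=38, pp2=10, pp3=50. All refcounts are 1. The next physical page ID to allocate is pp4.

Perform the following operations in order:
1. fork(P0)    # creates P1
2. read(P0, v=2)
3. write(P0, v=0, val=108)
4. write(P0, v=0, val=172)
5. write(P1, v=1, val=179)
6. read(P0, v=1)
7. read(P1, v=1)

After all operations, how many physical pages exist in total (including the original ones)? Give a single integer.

Answer: 6

Derivation:
Op 1: fork(P0) -> P1. 4 ppages; refcounts: pp0:2 pp1:2 pp2:2 pp3:2
Op 2: read(P0, v2) -> 10. No state change.
Op 3: write(P0, v0, 108). refcount(pp0)=2>1 -> COPY to pp4. 5 ppages; refcounts: pp0:1 pp1:2 pp2:2 pp3:2 pp4:1
Op 4: write(P0, v0, 172). refcount(pp4)=1 -> write in place. 5 ppages; refcounts: pp0:1 pp1:2 pp2:2 pp3:2 pp4:1
Op 5: write(P1, v1, 179). refcount(pp1)=2>1 -> COPY to pp5. 6 ppages; refcounts: pp0:1 pp1:1 pp2:2 pp3:2 pp4:1 pp5:1
Op 6: read(P0, v1) -> 38. No state change.
Op 7: read(P1, v1) -> 179. No state change.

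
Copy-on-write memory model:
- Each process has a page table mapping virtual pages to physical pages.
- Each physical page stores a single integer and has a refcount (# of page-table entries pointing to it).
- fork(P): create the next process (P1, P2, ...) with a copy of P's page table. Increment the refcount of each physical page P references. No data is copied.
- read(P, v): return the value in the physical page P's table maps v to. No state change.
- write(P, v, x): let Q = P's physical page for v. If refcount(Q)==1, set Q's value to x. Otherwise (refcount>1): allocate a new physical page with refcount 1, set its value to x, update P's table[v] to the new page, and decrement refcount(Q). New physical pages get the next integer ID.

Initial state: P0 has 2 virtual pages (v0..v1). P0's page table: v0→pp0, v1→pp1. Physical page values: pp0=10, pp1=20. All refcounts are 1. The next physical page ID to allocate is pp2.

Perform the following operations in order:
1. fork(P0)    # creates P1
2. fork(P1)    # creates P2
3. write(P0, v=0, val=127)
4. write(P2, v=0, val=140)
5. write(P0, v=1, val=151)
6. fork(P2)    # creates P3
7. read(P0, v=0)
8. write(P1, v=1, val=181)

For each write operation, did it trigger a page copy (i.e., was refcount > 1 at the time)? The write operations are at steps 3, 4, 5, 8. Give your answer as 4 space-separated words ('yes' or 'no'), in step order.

Op 1: fork(P0) -> P1. 2 ppages; refcounts: pp0:2 pp1:2
Op 2: fork(P1) -> P2. 2 ppages; refcounts: pp0:3 pp1:3
Op 3: write(P0, v0, 127). refcount(pp0)=3>1 -> COPY to pp2. 3 ppages; refcounts: pp0:2 pp1:3 pp2:1
Op 4: write(P2, v0, 140). refcount(pp0)=2>1 -> COPY to pp3. 4 ppages; refcounts: pp0:1 pp1:3 pp2:1 pp3:1
Op 5: write(P0, v1, 151). refcount(pp1)=3>1 -> COPY to pp4. 5 ppages; refcounts: pp0:1 pp1:2 pp2:1 pp3:1 pp4:1
Op 6: fork(P2) -> P3. 5 ppages; refcounts: pp0:1 pp1:3 pp2:1 pp3:2 pp4:1
Op 7: read(P0, v0) -> 127. No state change.
Op 8: write(P1, v1, 181). refcount(pp1)=3>1 -> COPY to pp5. 6 ppages; refcounts: pp0:1 pp1:2 pp2:1 pp3:2 pp4:1 pp5:1

yes yes yes yes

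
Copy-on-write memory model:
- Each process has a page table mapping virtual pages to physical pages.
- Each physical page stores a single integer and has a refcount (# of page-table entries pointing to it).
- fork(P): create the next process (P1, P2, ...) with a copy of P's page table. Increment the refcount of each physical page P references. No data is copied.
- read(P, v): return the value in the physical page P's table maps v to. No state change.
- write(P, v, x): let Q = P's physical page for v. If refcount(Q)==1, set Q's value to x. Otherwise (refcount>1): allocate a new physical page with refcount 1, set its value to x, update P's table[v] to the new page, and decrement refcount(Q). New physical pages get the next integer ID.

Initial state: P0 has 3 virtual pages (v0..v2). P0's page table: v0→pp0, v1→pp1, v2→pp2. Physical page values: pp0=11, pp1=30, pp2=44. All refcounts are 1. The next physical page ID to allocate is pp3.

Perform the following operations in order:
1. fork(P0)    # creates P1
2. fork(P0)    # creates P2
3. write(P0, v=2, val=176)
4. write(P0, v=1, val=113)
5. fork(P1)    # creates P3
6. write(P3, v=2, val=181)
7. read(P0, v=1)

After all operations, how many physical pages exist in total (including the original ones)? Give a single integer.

Answer: 6

Derivation:
Op 1: fork(P0) -> P1. 3 ppages; refcounts: pp0:2 pp1:2 pp2:2
Op 2: fork(P0) -> P2. 3 ppages; refcounts: pp0:3 pp1:3 pp2:3
Op 3: write(P0, v2, 176). refcount(pp2)=3>1 -> COPY to pp3. 4 ppages; refcounts: pp0:3 pp1:3 pp2:2 pp3:1
Op 4: write(P0, v1, 113). refcount(pp1)=3>1 -> COPY to pp4. 5 ppages; refcounts: pp0:3 pp1:2 pp2:2 pp3:1 pp4:1
Op 5: fork(P1) -> P3. 5 ppages; refcounts: pp0:4 pp1:3 pp2:3 pp3:1 pp4:1
Op 6: write(P3, v2, 181). refcount(pp2)=3>1 -> COPY to pp5. 6 ppages; refcounts: pp0:4 pp1:3 pp2:2 pp3:1 pp4:1 pp5:1
Op 7: read(P0, v1) -> 113. No state change.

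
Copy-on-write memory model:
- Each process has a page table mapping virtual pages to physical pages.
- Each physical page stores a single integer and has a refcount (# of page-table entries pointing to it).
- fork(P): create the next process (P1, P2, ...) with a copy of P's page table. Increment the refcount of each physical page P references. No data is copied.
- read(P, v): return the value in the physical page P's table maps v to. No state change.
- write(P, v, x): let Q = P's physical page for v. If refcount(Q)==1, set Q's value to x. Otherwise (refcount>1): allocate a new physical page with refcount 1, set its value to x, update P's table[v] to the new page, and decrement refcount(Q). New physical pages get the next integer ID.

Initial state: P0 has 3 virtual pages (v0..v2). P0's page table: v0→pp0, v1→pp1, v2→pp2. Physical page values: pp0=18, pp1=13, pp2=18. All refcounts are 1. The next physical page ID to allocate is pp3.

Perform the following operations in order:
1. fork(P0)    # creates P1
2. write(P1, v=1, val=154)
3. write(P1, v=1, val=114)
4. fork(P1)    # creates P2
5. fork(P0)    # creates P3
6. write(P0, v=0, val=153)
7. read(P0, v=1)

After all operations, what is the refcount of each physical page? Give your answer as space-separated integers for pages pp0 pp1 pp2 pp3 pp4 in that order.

Answer: 3 2 4 2 1

Derivation:
Op 1: fork(P0) -> P1. 3 ppages; refcounts: pp0:2 pp1:2 pp2:2
Op 2: write(P1, v1, 154). refcount(pp1)=2>1 -> COPY to pp3. 4 ppages; refcounts: pp0:2 pp1:1 pp2:2 pp3:1
Op 3: write(P1, v1, 114). refcount(pp3)=1 -> write in place. 4 ppages; refcounts: pp0:2 pp1:1 pp2:2 pp3:1
Op 4: fork(P1) -> P2. 4 ppages; refcounts: pp0:3 pp1:1 pp2:3 pp3:2
Op 5: fork(P0) -> P3. 4 ppages; refcounts: pp0:4 pp1:2 pp2:4 pp3:2
Op 6: write(P0, v0, 153). refcount(pp0)=4>1 -> COPY to pp4. 5 ppages; refcounts: pp0:3 pp1:2 pp2:4 pp3:2 pp4:1
Op 7: read(P0, v1) -> 13. No state change.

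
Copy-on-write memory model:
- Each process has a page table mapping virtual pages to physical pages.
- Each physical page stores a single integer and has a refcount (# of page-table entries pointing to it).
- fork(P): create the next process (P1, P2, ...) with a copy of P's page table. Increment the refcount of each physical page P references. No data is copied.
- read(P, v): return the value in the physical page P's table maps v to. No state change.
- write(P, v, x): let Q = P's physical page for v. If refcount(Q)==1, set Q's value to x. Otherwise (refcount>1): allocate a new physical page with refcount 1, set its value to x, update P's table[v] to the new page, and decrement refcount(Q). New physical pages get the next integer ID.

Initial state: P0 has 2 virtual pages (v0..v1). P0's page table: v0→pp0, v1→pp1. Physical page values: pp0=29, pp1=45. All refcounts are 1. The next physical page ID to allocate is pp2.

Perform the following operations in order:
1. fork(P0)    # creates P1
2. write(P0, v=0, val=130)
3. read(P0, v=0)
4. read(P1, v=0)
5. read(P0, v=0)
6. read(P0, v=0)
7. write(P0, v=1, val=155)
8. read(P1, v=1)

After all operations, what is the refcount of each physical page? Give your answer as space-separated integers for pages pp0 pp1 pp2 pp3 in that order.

Answer: 1 1 1 1

Derivation:
Op 1: fork(P0) -> P1. 2 ppages; refcounts: pp0:2 pp1:2
Op 2: write(P0, v0, 130). refcount(pp0)=2>1 -> COPY to pp2. 3 ppages; refcounts: pp0:1 pp1:2 pp2:1
Op 3: read(P0, v0) -> 130. No state change.
Op 4: read(P1, v0) -> 29. No state change.
Op 5: read(P0, v0) -> 130. No state change.
Op 6: read(P0, v0) -> 130. No state change.
Op 7: write(P0, v1, 155). refcount(pp1)=2>1 -> COPY to pp3. 4 ppages; refcounts: pp0:1 pp1:1 pp2:1 pp3:1
Op 8: read(P1, v1) -> 45. No state change.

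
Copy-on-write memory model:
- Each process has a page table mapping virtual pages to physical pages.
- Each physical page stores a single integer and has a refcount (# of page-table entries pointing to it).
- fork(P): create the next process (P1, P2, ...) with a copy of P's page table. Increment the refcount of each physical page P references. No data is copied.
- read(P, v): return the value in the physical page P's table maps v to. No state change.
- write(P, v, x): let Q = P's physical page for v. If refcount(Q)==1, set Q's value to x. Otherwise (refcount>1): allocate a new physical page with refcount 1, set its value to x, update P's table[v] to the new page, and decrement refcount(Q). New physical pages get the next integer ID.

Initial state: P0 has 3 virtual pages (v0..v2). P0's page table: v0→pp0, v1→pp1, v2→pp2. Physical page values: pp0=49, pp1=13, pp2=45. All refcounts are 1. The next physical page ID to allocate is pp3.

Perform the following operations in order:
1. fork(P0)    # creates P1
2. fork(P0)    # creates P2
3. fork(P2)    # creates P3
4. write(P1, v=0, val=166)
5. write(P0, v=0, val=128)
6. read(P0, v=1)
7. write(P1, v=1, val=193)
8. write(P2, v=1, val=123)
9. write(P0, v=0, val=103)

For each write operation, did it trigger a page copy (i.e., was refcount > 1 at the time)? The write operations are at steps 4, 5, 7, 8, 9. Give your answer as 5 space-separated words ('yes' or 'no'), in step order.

Op 1: fork(P0) -> P1. 3 ppages; refcounts: pp0:2 pp1:2 pp2:2
Op 2: fork(P0) -> P2. 3 ppages; refcounts: pp0:3 pp1:3 pp2:3
Op 3: fork(P2) -> P3. 3 ppages; refcounts: pp0:4 pp1:4 pp2:4
Op 4: write(P1, v0, 166). refcount(pp0)=4>1 -> COPY to pp3. 4 ppages; refcounts: pp0:3 pp1:4 pp2:4 pp3:1
Op 5: write(P0, v0, 128). refcount(pp0)=3>1 -> COPY to pp4. 5 ppages; refcounts: pp0:2 pp1:4 pp2:4 pp3:1 pp4:1
Op 6: read(P0, v1) -> 13. No state change.
Op 7: write(P1, v1, 193). refcount(pp1)=4>1 -> COPY to pp5. 6 ppages; refcounts: pp0:2 pp1:3 pp2:4 pp3:1 pp4:1 pp5:1
Op 8: write(P2, v1, 123). refcount(pp1)=3>1 -> COPY to pp6. 7 ppages; refcounts: pp0:2 pp1:2 pp2:4 pp3:1 pp4:1 pp5:1 pp6:1
Op 9: write(P0, v0, 103). refcount(pp4)=1 -> write in place. 7 ppages; refcounts: pp0:2 pp1:2 pp2:4 pp3:1 pp4:1 pp5:1 pp6:1

yes yes yes yes no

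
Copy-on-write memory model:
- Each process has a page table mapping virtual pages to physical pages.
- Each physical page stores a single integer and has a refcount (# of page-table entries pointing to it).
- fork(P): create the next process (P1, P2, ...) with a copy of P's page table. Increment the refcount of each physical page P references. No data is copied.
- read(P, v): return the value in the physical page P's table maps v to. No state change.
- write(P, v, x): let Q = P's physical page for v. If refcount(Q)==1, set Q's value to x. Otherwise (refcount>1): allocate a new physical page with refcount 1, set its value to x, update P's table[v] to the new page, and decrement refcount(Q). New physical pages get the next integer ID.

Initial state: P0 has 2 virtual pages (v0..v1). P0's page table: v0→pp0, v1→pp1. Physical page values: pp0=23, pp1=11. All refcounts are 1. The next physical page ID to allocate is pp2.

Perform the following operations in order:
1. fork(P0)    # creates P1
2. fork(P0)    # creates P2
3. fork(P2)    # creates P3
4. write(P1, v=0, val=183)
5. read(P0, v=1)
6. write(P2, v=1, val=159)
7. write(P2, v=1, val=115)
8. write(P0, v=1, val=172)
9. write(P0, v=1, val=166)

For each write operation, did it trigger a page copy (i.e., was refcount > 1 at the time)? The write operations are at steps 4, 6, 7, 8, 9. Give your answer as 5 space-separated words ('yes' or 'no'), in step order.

Op 1: fork(P0) -> P1. 2 ppages; refcounts: pp0:2 pp1:2
Op 2: fork(P0) -> P2. 2 ppages; refcounts: pp0:3 pp1:3
Op 3: fork(P2) -> P3. 2 ppages; refcounts: pp0:4 pp1:4
Op 4: write(P1, v0, 183). refcount(pp0)=4>1 -> COPY to pp2. 3 ppages; refcounts: pp0:3 pp1:4 pp2:1
Op 5: read(P0, v1) -> 11. No state change.
Op 6: write(P2, v1, 159). refcount(pp1)=4>1 -> COPY to pp3. 4 ppages; refcounts: pp0:3 pp1:3 pp2:1 pp3:1
Op 7: write(P2, v1, 115). refcount(pp3)=1 -> write in place. 4 ppages; refcounts: pp0:3 pp1:3 pp2:1 pp3:1
Op 8: write(P0, v1, 172). refcount(pp1)=3>1 -> COPY to pp4. 5 ppages; refcounts: pp0:3 pp1:2 pp2:1 pp3:1 pp4:1
Op 9: write(P0, v1, 166). refcount(pp4)=1 -> write in place. 5 ppages; refcounts: pp0:3 pp1:2 pp2:1 pp3:1 pp4:1

yes yes no yes no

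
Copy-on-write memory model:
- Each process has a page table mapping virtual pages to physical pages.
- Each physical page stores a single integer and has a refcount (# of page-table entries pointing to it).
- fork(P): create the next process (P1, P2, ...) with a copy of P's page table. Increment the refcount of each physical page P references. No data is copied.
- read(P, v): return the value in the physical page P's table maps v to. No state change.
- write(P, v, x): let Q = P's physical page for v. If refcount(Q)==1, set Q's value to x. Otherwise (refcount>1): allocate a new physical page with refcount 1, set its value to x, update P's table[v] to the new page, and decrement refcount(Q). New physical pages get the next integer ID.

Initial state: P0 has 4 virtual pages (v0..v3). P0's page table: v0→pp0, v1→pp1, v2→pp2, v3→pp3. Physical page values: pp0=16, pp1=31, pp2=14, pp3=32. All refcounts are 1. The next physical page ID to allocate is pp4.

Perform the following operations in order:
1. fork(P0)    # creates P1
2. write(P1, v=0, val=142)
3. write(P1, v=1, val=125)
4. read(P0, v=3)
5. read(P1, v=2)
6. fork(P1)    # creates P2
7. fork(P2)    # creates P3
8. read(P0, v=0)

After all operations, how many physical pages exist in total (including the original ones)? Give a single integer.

Answer: 6

Derivation:
Op 1: fork(P0) -> P1. 4 ppages; refcounts: pp0:2 pp1:2 pp2:2 pp3:2
Op 2: write(P1, v0, 142). refcount(pp0)=2>1 -> COPY to pp4. 5 ppages; refcounts: pp0:1 pp1:2 pp2:2 pp3:2 pp4:1
Op 3: write(P1, v1, 125). refcount(pp1)=2>1 -> COPY to pp5. 6 ppages; refcounts: pp0:1 pp1:1 pp2:2 pp3:2 pp4:1 pp5:1
Op 4: read(P0, v3) -> 32. No state change.
Op 5: read(P1, v2) -> 14. No state change.
Op 6: fork(P1) -> P2. 6 ppages; refcounts: pp0:1 pp1:1 pp2:3 pp3:3 pp4:2 pp5:2
Op 7: fork(P2) -> P3. 6 ppages; refcounts: pp0:1 pp1:1 pp2:4 pp3:4 pp4:3 pp5:3
Op 8: read(P0, v0) -> 16. No state change.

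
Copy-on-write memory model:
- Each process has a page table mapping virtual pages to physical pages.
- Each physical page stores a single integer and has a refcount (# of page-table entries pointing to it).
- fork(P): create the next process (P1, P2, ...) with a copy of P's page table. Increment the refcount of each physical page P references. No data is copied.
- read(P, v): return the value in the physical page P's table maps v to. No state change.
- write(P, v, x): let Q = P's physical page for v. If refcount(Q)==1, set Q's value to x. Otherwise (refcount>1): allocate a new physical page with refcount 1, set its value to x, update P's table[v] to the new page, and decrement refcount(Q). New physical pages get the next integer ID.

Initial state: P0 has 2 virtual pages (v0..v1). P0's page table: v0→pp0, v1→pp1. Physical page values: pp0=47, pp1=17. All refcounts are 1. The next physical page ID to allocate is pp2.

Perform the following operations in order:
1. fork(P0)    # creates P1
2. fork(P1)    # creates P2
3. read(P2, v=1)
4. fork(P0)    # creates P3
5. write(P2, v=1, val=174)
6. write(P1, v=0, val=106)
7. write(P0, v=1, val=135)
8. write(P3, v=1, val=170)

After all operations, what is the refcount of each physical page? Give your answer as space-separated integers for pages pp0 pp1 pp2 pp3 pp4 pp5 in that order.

Answer: 3 1 1 1 1 1

Derivation:
Op 1: fork(P0) -> P1. 2 ppages; refcounts: pp0:2 pp1:2
Op 2: fork(P1) -> P2. 2 ppages; refcounts: pp0:3 pp1:3
Op 3: read(P2, v1) -> 17. No state change.
Op 4: fork(P0) -> P3. 2 ppages; refcounts: pp0:4 pp1:4
Op 5: write(P2, v1, 174). refcount(pp1)=4>1 -> COPY to pp2. 3 ppages; refcounts: pp0:4 pp1:3 pp2:1
Op 6: write(P1, v0, 106). refcount(pp0)=4>1 -> COPY to pp3. 4 ppages; refcounts: pp0:3 pp1:3 pp2:1 pp3:1
Op 7: write(P0, v1, 135). refcount(pp1)=3>1 -> COPY to pp4. 5 ppages; refcounts: pp0:3 pp1:2 pp2:1 pp3:1 pp4:1
Op 8: write(P3, v1, 170). refcount(pp1)=2>1 -> COPY to pp5. 6 ppages; refcounts: pp0:3 pp1:1 pp2:1 pp3:1 pp4:1 pp5:1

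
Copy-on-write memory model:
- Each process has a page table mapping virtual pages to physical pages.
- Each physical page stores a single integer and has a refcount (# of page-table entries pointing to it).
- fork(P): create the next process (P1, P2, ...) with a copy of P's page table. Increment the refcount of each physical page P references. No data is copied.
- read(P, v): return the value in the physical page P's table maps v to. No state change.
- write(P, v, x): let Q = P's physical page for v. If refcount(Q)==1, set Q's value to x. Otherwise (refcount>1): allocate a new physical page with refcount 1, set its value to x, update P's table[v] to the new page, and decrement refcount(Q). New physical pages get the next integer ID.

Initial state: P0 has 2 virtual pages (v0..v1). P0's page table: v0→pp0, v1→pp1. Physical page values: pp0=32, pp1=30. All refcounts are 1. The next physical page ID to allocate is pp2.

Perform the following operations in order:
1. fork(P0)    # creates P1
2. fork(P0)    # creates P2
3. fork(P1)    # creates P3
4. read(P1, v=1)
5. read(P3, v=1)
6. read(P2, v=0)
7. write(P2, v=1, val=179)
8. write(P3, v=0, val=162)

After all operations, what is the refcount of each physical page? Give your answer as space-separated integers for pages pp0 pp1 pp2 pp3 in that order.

Op 1: fork(P0) -> P1. 2 ppages; refcounts: pp0:2 pp1:2
Op 2: fork(P0) -> P2. 2 ppages; refcounts: pp0:3 pp1:3
Op 3: fork(P1) -> P3. 2 ppages; refcounts: pp0:4 pp1:4
Op 4: read(P1, v1) -> 30. No state change.
Op 5: read(P3, v1) -> 30. No state change.
Op 6: read(P2, v0) -> 32. No state change.
Op 7: write(P2, v1, 179). refcount(pp1)=4>1 -> COPY to pp2. 3 ppages; refcounts: pp0:4 pp1:3 pp2:1
Op 8: write(P3, v0, 162). refcount(pp0)=4>1 -> COPY to pp3. 4 ppages; refcounts: pp0:3 pp1:3 pp2:1 pp3:1

Answer: 3 3 1 1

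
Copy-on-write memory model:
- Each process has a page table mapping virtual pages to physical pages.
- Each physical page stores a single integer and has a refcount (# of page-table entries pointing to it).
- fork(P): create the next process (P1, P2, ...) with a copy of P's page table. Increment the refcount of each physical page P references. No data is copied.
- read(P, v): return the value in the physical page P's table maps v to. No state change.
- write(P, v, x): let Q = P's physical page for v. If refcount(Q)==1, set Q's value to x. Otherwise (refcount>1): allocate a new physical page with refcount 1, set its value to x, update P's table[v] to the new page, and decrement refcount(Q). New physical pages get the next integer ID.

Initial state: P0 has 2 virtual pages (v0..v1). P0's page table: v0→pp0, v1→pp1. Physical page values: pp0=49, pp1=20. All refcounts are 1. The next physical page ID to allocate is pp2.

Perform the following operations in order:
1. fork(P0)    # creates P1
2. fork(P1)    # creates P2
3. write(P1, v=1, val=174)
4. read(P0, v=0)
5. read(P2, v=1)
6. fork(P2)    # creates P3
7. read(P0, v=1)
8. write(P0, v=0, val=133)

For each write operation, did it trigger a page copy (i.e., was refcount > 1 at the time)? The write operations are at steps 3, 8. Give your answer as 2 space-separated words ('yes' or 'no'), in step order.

Op 1: fork(P0) -> P1. 2 ppages; refcounts: pp0:2 pp1:2
Op 2: fork(P1) -> P2. 2 ppages; refcounts: pp0:3 pp1:3
Op 3: write(P1, v1, 174). refcount(pp1)=3>1 -> COPY to pp2. 3 ppages; refcounts: pp0:3 pp1:2 pp2:1
Op 4: read(P0, v0) -> 49. No state change.
Op 5: read(P2, v1) -> 20. No state change.
Op 6: fork(P2) -> P3. 3 ppages; refcounts: pp0:4 pp1:3 pp2:1
Op 7: read(P0, v1) -> 20. No state change.
Op 8: write(P0, v0, 133). refcount(pp0)=4>1 -> COPY to pp3. 4 ppages; refcounts: pp0:3 pp1:3 pp2:1 pp3:1

yes yes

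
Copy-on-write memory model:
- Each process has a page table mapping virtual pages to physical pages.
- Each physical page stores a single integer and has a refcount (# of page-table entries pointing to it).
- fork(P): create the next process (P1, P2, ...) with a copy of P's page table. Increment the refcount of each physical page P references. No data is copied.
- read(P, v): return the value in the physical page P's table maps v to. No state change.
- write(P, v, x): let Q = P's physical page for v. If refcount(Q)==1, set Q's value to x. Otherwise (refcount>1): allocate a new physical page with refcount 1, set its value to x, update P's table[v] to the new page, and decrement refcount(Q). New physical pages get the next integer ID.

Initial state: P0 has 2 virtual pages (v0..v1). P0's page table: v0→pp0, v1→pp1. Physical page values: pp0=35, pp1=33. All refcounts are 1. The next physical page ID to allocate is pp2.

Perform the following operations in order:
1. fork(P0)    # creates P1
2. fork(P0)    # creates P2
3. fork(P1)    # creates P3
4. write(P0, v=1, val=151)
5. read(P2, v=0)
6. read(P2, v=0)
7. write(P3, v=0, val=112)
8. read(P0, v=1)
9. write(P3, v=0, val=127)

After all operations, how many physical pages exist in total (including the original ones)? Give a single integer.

Answer: 4

Derivation:
Op 1: fork(P0) -> P1. 2 ppages; refcounts: pp0:2 pp1:2
Op 2: fork(P0) -> P2. 2 ppages; refcounts: pp0:3 pp1:3
Op 3: fork(P1) -> P3. 2 ppages; refcounts: pp0:4 pp1:4
Op 4: write(P0, v1, 151). refcount(pp1)=4>1 -> COPY to pp2. 3 ppages; refcounts: pp0:4 pp1:3 pp2:1
Op 5: read(P2, v0) -> 35. No state change.
Op 6: read(P2, v0) -> 35. No state change.
Op 7: write(P3, v0, 112). refcount(pp0)=4>1 -> COPY to pp3. 4 ppages; refcounts: pp0:3 pp1:3 pp2:1 pp3:1
Op 8: read(P0, v1) -> 151. No state change.
Op 9: write(P3, v0, 127). refcount(pp3)=1 -> write in place. 4 ppages; refcounts: pp0:3 pp1:3 pp2:1 pp3:1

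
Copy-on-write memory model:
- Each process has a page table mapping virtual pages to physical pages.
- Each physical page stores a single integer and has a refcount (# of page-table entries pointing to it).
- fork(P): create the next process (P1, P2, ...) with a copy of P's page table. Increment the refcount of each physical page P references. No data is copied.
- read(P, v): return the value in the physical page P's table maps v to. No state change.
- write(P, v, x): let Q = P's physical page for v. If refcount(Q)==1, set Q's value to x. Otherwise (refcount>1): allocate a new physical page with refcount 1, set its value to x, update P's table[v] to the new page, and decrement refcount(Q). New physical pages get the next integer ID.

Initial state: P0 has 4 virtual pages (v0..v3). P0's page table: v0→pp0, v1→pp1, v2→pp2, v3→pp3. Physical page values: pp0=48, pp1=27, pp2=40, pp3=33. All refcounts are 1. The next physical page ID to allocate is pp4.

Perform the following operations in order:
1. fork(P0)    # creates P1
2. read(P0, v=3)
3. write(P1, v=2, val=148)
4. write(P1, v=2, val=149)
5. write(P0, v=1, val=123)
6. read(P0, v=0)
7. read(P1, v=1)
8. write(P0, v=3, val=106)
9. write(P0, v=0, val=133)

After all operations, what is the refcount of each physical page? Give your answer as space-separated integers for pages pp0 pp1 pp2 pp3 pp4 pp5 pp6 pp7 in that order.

Answer: 1 1 1 1 1 1 1 1

Derivation:
Op 1: fork(P0) -> P1. 4 ppages; refcounts: pp0:2 pp1:2 pp2:2 pp3:2
Op 2: read(P0, v3) -> 33. No state change.
Op 3: write(P1, v2, 148). refcount(pp2)=2>1 -> COPY to pp4. 5 ppages; refcounts: pp0:2 pp1:2 pp2:1 pp3:2 pp4:1
Op 4: write(P1, v2, 149). refcount(pp4)=1 -> write in place. 5 ppages; refcounts: pp0:2 pp1:2 pp2:1 pp3:2 pp4:1
Op 5: write(P0, v1, 123). refcount(pp1)=2>1 -> COPY to pp5. 6 ppages; refcounts: pp0:2 pp1:1 pp2:1 pp3:2 pp4:1 pp5:1
Op 6: read(P0, v0) -> 48. No state change.
Op 7: read(P1, v1) -> 27. No state change.
Op 8: write(P0, v3, 106). refcount(pp3)=2>1 -> COPY to pp6. 7 ppages; refcounts: pp0:2 pp1:1 pp2:1 pp3:1 pp4:1 pp5:1 pp6:1
Op 9: write(P0, v0, 133). refcount(pp0)=2>1 -> COPY to pp7. 8 ppages; refcounts: pp0:1 pp1:1 pp2:1 pp3:1 pp4:1 pp5:1 pp6:1 pp7:1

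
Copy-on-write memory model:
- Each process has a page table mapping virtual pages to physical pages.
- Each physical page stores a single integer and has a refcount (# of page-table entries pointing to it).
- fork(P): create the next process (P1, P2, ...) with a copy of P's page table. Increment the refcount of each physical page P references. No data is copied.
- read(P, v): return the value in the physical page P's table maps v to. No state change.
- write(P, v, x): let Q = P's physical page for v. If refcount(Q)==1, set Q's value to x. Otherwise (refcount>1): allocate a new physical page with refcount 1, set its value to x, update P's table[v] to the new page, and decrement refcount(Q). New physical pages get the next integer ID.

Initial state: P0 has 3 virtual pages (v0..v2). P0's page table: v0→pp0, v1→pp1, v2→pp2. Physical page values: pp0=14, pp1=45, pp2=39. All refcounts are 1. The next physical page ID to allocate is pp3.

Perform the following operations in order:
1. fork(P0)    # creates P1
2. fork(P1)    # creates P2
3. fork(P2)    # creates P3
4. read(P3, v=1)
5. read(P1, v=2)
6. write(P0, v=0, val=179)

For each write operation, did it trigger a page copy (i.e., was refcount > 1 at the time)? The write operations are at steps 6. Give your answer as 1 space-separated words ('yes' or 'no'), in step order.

Op 1: fork(P0) -> P1. 3 ppages; refcounts: pp0:2 pp1:2 pp2:2
Op 2: fork(P1) -> P2. 3 ppages; refcounts: pp0:3 pp1:3 pp2:3
Op 3: fork(P2) -> P3. 3 ppages; refcounts: pp0:4 pp1:4 pp2:4
Op 4: read(P3, v1) -> 45. No state change.
Op 5: read(P1, v2) -> 39. No state change.
Op 6: write(P0, v0, 179). refcount(pp0)=4>1 -> COPY to pp3. 4 ppages; refcounts: pp0:3 pp1:4 pp2:4 pp3:1

yes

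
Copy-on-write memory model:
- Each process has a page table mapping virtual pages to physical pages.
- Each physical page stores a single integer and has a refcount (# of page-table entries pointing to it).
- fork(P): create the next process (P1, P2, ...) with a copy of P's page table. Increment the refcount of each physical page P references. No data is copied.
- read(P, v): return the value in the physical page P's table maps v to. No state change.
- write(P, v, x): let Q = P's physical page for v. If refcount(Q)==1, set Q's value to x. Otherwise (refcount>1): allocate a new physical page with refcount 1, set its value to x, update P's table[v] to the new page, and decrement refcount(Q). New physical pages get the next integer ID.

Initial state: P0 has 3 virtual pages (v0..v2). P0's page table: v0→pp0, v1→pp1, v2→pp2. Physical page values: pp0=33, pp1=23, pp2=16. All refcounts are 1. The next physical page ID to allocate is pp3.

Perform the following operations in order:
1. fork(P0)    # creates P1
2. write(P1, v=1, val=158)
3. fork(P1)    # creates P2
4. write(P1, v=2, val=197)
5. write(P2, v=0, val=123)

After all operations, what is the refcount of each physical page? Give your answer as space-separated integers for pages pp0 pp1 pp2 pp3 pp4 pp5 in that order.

Answer: 2 1 2 2 1 1

Derivation:
Op 1: fork(P0) -> P1. 3 ppages; refcounts: pp0:2 pp1:2 pp2:2
Op 2: write(P1, v1, 158). refcount(pp1)=2>1 -> COPY to pp3. 4 ppages; refcounts: pp0:2 pp1:1 pp2:2 pp3:1
Op 3: fork(P1) -> P2. 4 ppages; refcounts: pp0:3 pp1:1 pp2:3 pp3:2
Op 4: write(P1, v2, 197). refcount(pp2)=3>1 -> COPY to pp4. 5 ppages; refcounts: pp0:3 pp1:1 pp2:2 pp3:2 pp4:1
Op 5: write(P2, v0, 123). refcount(pp0)=3>1 -> COPY to pp5. 6 ppages; refcounts: pp0:2 pp1:1 pp2:2 pp3:2 pp4:1 pp5:1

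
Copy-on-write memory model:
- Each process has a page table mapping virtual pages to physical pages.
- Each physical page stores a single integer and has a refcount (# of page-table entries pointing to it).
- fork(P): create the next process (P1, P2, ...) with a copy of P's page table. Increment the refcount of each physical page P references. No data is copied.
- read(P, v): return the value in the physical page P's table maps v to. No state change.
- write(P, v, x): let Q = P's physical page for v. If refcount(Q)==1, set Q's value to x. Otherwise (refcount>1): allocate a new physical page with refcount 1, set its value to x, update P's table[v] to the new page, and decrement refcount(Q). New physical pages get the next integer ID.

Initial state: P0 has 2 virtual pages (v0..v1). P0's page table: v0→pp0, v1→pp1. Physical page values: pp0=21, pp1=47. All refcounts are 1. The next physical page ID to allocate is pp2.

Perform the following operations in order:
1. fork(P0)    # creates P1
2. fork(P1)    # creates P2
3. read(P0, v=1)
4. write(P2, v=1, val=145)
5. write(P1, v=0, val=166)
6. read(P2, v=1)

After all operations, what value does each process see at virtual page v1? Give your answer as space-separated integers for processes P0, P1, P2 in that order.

Op 1: fork(P0) -> P1. 2 ppages; refcounts: pp0:2 pp1:2
Op 2: fork(P1) -> P2. 2 ppages; refcounts: pp0:3 pp1:3
Op 3: read(P0, v1) -> 47. No state change.
Op 4: write(P2, v1, 145). refcount(pp1)=3>1 -> COPY to pp2. 3 ppages; refcounts: pp0:3 pp1:2 pp2:1
Op 5: write(P1, v0, 166). refcount(pp0)=3>1 -> COPY to pp3. 4 ppages; refcounts: pp0:2 pp1:2 pp2:1 pp3:1
Op 6: read(P2, v1) -> 145. No state change.
P0: v1 -> pp1 = 47
P1: v1 -> pp1 = 47
P2: v1 -> pp2 = 145

Answer: 47 47 145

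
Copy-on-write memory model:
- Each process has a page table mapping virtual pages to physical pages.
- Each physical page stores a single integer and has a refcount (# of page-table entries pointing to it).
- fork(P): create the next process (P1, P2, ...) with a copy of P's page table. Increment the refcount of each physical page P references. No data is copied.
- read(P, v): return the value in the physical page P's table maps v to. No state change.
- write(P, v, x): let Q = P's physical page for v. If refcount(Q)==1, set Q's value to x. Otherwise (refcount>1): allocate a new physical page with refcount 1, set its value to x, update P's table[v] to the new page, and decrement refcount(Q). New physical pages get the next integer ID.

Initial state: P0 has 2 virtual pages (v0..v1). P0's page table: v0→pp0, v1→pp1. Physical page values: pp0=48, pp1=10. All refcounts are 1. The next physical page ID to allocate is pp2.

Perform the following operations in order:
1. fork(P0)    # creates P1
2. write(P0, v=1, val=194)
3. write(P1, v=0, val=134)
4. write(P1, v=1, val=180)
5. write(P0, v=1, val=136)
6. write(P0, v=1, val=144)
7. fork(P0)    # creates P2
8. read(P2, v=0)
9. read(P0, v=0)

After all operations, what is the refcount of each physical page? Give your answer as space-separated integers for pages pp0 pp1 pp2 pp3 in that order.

Answer: 2 1 2 1

Derivation:
Op 1: fork(P0) -> P1. 2 ppages; refcounts: pp0:2 pp1:2
Op 2: write(P0, v1, 194). refcount(pp1)=2>1 -> COPY to pp2. 3 ppages; refcounts: pp0:2 pp1:1 pp2:1
Op 3: write(P1, v0, 134). refcount(pp0)=2>1 -> COPY to pp3. 4 ppages; refcounts: pp0:1 pp1:1 pp2:1 pp3:1
Op 4: write(P1, v1, 180). refcount(pp1)=1 -> write in place. 4 ppages; refcounts: pp0:1 pp1:1 pp2:1 pp3:1
Op 5: write(P0, v1, 136). refcount(pp2)=1 -> write in place. 4 ppages; refcounts: pp0:1 pp1:1 pp2:1 pp3:1
Op 6: write(P0, v1, 144). refcount(pp2)=1 -> write in place. 4 ppages; refcounts: pp0:1 pp1:1 pp2:1 pp3:1
Op 7: fork(P0) -> P2. 4 ppages; refcounts: pp0:2 pp1:1 pp2:2 pp3:1
Op 8: read(P2, v0) -> 48. No state change.
Op 9: read(P0, v0) -> 48. No state change.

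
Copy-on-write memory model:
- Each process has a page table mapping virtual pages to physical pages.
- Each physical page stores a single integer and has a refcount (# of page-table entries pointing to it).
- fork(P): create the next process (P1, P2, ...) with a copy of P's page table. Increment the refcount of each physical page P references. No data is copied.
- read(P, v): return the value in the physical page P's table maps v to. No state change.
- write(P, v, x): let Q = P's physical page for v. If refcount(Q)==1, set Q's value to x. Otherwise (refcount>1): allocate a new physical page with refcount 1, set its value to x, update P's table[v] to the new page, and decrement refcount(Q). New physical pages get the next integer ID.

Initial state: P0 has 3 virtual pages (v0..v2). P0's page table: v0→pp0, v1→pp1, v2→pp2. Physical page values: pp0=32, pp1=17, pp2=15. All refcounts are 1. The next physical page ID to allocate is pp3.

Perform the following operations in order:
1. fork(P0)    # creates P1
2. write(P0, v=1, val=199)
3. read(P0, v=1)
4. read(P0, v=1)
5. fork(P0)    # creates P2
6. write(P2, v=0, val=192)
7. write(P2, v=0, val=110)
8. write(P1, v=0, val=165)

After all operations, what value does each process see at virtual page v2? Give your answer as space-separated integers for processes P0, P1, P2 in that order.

Op 1: fork(P0) -> P1. 3 ppages; refcounts: pp0:2 pp1:2 pp2:2
Op 2: write(P0, v1, 199). refcount(pp1)=2>1 -> COPY to pp3. 4 ppages; refcounts: pp0:2 pp1:1 pp2:2 pp3:1
Op 3: read(P0, v1) -> 199. No state change.
Op 4: read(P0, v1) -> 199. No state change.
Op 5: fork(P0) -> P2. 4 ppages; refcounts: pp0:3 pp1:1 pp2:3 pp3:2
Op 6: write(P2, v0, 192). refcount(pp0)=3>1 -> COPY to pp4. 5 ppages; refcounts: pp0:2 pp1:1 pp2:3 pp3:2 pp4:1
Op 7: write(P2, v0, 110). refcount(pp4)=1 -> write in place. 5 ppages; refcounts: pp0:2 pp1:1 pp2:3 pp3:2 pp4:1
Op 8: write(P1, v0, 165). refcount(pp0)=2>1 -> COPY to pp5. 6 ppages; refcounts: pp0:1 pp1:1 pp2:3 pp3:2 pp4:1 pp5:1
P0: v2 -> pp2 = 15
P1: v2 -> pp2 = 15
P2: v2 -> pp2 = 15

Answer: 15 15 15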